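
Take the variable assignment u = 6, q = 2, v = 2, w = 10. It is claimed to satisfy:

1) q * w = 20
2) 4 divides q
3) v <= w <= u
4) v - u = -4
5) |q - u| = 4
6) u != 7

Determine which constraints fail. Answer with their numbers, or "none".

The assignment fails constraints 2 and 3.

1) q * w = 2 * 10 = 20 — holds.
2) 2 = 4*0 + 2, so 4 does not divide 2 — fails.
3) values 2, 10, 6; w = 10 is not <= u = 6 — fails.
4) v - u = 2 - 6 = -4 — holds.
5) |2 - 6| = 4 — holds.
6) u = 6, and 6 ≠ 7 — holds.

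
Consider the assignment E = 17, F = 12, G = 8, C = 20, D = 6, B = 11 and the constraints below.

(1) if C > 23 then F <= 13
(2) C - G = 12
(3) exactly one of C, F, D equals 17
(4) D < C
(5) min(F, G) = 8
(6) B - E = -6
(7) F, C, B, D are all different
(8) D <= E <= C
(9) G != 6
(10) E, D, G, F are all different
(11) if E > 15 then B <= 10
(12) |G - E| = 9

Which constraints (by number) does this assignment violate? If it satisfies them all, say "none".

(1) C = 20, not > 23; antecedent false, conditional vacuously true — holds.
(2) C - G = 20 - 8 = 12 — holds.
(3) C=20, F=12, D=6; 0 of them equal 17, not exactly one — does not hold.
(4) D = 6, C = 20; 6 < 20 — holds.
(5) min(12, 8) = 8 — holds.
(6) B - E = 11 - 17 = -6 — holds.
(7) values 12, 20, 11, 6 are pairwise distinct — holds.
(8) values 6 <= 17 <= 20 — holds.
(9) G = 8, and 8 ≠ 6 — holds.
(10) values 17, 6, 8, 12 are pairwise distinct — holds.
(11) E = 17 > 15, so we need B ≤ 10; but B = 11 > 10 — does not hold.
(12) |8 - 17| = 9 — holds.

Constraints 3 and 11 are violated.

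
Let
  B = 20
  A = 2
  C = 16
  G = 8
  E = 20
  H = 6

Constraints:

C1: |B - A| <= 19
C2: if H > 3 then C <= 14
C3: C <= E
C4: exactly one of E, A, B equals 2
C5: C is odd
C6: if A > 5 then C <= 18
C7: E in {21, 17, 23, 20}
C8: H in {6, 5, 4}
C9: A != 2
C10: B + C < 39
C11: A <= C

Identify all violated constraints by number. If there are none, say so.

Constraints 2, 5, and 9 are violated.

C1: |20 - 2| = 18; 18 ≤ 19 — satisfied.
C2: H = 6 > 3, so we need C ≤ 14; but C = 16 > 14 — violated.
C3: C = 16, E = 20; 16 ≤ 20 — satisfied.
C4: E=20, A=2, B=20; 1 of them equals 2 — satisfied.
C5: C = 16 is even — violated.
C6: A = 2, not > 5; antecedent false, conditional vacuously true — satisfied.
C7: E = 20 is in {21, 17, 23, 20} — satisfied.
C8: H = 6 is in {6, 5, 4} — satisfied.
C9: A = 2, but 2 is required to differ — violated.
C10: B + C = 20 + 16 = 36; 36 < 39 — satisfied.
C11: A = 2, C = 16; 2 ≤ 16 — satisfied.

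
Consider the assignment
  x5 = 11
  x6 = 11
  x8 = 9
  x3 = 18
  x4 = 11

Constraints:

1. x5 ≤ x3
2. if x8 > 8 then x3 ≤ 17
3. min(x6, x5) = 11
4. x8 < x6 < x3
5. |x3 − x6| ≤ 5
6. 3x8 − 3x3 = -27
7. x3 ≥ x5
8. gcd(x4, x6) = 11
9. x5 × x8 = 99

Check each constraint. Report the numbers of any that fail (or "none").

1. x5 = 11, x3 = 18; 11 ≤ 18 — holds.
2. x8 = 9 > 8, so we need x3 ≤ 17; but x3 = 18 > 17 — does not hold.
3. min(11, 11) = 11 — holds.
4. values 9 < 11 < 18 — holds.
5. |18 − 11| = 7; 7 > 5, exceeds bound 5 — does not hold.
6. 3x8 − 3x3 = 3(9) − 3(18) = -27 — holds.
7. x3 = 18, x5 = 11; 18 ≥ 11 — holds.
8. gcd(11, 11) = 11 — holds.
9. x5 × x8 = 11 × 9 = 99 — holds.

No — constraints 2 and 5 are not satisfied.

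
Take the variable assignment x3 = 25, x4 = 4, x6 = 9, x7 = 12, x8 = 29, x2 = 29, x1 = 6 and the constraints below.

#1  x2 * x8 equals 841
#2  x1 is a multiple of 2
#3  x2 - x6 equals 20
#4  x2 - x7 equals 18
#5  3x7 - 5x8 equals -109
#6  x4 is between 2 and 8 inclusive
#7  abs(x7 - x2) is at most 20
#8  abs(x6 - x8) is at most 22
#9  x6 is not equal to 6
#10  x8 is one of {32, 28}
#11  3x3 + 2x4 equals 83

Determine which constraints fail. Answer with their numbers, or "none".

#1 x2 * x8 = 29 * 29 = 841  yes
#2 6 / 2 = 3, so 2 divides 6  yes
#3 x2 - x6 = 29 - 9 = 20  yes
#4 x2 - x7 = 29 - 12 = 17, not 18  no
#5 3x7 - 5x8 = 3(12) - 5(29) = -109  yes
#6 x4 = 4 lies in [2, 8]  yes
#7 abs(12 - 29) = 17; 17 ≤ 20  yes
#8 abs(9 - 29) = 20; 20 ≤ 22  yes
#9 x6 = 9, and 9 ≠ 6  yes
#10 x8 = 29 is not in {32, 28}  no
#11 3x3 + 2x4 = 3(25) + 2(4) = 83  yes

Constraints 4, 10 are violated.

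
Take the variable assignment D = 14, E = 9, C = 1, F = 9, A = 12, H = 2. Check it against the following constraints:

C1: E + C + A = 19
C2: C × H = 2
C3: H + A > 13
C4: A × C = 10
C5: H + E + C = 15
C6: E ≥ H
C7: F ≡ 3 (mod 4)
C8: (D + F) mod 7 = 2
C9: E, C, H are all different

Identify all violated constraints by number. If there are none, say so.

C1: E + C + A = 9 + 1 + 12 = 22, not 19 — fails.
C2: C × H = 1 × 2 = 2 — holds.
C3: H + A = 2 + 12 = 14; 14 > 13 — holds.
C4: A × C = 12 × 1 = 12, not 10 — fails.
C5: H + E + C = 2 + 9 + 1 = 12, not 15 — fails.
C6: E = 9, H = 2; 9 ≥ 2 — holds.
C7: 9 mod 4 = 1, not 3 — fails.
C8: D + F = 23; 23 mod 7 = 2 — holds.
C9: values 9, 1, 2 are pairwise distinct — holds.

Constraints 1, 4, 5, and 7 are violated.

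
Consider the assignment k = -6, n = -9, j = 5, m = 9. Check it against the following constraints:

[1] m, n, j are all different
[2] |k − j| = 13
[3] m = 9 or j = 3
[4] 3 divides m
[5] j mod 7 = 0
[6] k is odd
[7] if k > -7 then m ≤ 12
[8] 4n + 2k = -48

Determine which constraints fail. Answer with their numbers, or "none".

[1] values 9, -9, 5 are pairwise distinct — OK.
[2] |-6 − 5| = 11, not 13 — violated.
[3] m = 9 = 9 (first disjunct) — OK.
[4] 9 / 3 = 3, so 3 divides 9 — OK.
[5] 5 mod 7 = 5, not 0 — violated.
[6] k = -6 is even — violated.
[7] k = -6 > -7, so we need m ≤ 12; m = 9 ≤ 12 — OK.
[8] 4n + 2k = 4(-9) + 2(-6) = -48 — OK.

Constraints 2, 5, and 6 are violated.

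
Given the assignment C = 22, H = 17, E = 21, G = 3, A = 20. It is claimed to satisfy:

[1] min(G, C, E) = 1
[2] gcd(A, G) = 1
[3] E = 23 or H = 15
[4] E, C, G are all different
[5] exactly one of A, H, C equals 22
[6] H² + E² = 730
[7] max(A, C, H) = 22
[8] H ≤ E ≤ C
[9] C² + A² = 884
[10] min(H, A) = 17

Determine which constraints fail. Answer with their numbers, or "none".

[1] min(3, 22, 21) = 3, not 1  fails
[2] gcd(20, 3) = 1  holds
[3] E = 21 ≠ 23 and H = 17 ≠ 15; both disjuncts false  fails
[4] values 21, 22, 3 are pairwise distinct  holds
[5] A=20, H=17, C=22; 1 of them equals 22  holds
[6] H² + E² = 17² + 21² = 289 + 441 = 730  holds
[7] max(20, 22, 17) = 22  holds
[8] values 17 ≤ 21 ≤ 22  holds
[9] C² + A² = 22² + 20² = 484 + 400 = 884  holds
[10] min(17, 20) = 17  holds

Constraints 1, 3 are violated.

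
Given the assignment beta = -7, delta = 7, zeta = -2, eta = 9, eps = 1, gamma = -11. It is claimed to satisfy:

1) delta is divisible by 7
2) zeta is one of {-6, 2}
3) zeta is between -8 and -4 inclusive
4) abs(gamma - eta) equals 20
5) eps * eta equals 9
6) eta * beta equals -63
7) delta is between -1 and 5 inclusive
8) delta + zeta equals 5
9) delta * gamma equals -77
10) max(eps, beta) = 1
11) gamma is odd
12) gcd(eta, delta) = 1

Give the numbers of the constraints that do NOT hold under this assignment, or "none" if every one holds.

1) 7 / 7 = 1, so 7 divides 7  true
2) zeta = -2 is not in {-6, 2}  false
3) zeta = -2 is outside [-8, -4]  false
4) abs(-11 - 9) = 20  true
5) eps * eta = 1 * 9 = 9  true
6) eta * beta = 9 * (-7) = -63  true
7) delta = 7 is outside [-1, 5]  false
8) delta + zeta = 7 + (-2) = 5  true
9) delta * gamma = 7 * (-11) = -77  true
10) max(1, -7) = 1  true
11) gamma = -11 is odd  true
12) gcd(9, 7) = 1  true

The assignment fails constraints 2, 3, and 7.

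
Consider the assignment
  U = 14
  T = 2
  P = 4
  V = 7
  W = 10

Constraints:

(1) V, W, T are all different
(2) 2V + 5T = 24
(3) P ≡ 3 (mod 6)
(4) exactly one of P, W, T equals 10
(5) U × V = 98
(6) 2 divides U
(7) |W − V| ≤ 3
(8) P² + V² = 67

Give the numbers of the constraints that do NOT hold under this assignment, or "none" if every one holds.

Constraints 3, 8 are violated.

(1) values 7, 10, 2 are pairwise distinct — holds.
(2) 2V + 5T = 2(7) + 5(2) = 24 — holds.
(3) 4 mod 6 = 4, not 3 — fails.
(4) P=4, W=10, T=2; 1 of them equals 10 — holds.
(5) U × V = 14 × 7 = 98 — holds.
(6) 14 / 2 = 7, so 2 divides 14 — holds.
(7) |10 − 7| = 3; 3 ≤ 3 — holds.
(8) P² + V² = 4² + 7² = 16 + 49 = 65, not 67 — fails.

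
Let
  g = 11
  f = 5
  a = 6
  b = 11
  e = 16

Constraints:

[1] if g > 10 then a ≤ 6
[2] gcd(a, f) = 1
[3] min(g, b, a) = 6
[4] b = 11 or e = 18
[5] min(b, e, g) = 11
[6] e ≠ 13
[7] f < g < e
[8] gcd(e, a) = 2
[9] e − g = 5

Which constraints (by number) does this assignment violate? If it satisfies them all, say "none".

[1] g = 11 > 10, so we need a ≤ 6; a = 6 ≤ 6  yes
[2] gcd(6, 5) = 1  yes
[3] min(11, 11, 6) = 6  yes
[4] b = 11 = 11 (first disjunct)  yes
[5] min(11, 16, 11) = 11  yes
[6] e = 16, and 16 ≠ 13  yes
[7] values 5 < 11 < 16  yes
[8] gcd(16, 6) = 2  yes
[9] e − g = 16 − 11 = 5  yes

All constraints are satisfied.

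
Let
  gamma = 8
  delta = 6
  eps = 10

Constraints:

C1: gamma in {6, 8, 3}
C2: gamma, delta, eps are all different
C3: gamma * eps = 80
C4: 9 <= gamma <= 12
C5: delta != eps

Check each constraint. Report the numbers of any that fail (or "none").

The assignment fails constraint 4.

C1: gamma = 8 is in {6, 8, 3}  OK
C2: values 8, 6, 10 are pairwise distinct  OK
C3: gamma * eps = 8 * 10 = 80  OK
C4: gamma = 8 is outside [9, 12]  FAIL
C5: delta = 6, eps = 10; distinct  OK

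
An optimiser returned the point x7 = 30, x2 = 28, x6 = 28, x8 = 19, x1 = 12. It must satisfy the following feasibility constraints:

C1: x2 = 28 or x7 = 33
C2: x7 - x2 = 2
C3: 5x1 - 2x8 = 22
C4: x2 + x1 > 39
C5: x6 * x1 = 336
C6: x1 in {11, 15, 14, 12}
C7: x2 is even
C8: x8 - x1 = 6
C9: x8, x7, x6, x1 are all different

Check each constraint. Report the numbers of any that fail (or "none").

C1: x2 = 28 = 28 (first disjunct) — OK.
C2: x7 - x2 = 30 - 28 = 2 — OK.
C3: 5x1 - 2x8 = 5(12) - 2(19) = 22 — OK.
C4: x2 + x1 = 28 + 12 = 40; 40 > 39 — OK.
C5: x6 * x1 = 28 * 12 = 336 — OK.
C6: x1 = 12 is in {11, 15, 14, 12} — OK.
C7: x2 = 28 is even — OK.
C8: x8 - x1 = 19 - 12 = 7, not 6 — violated.
C9: values 19, 30, 28, 12 are pairwise distinct — OK.

No — constraint 8 is not satisfied.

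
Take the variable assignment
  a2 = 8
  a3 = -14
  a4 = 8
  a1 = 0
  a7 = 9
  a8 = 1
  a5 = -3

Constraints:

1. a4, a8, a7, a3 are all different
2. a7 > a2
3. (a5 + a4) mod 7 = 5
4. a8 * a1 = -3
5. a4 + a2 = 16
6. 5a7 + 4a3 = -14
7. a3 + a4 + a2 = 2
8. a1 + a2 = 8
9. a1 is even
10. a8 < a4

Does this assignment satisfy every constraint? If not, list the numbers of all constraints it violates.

1. values 8, 1, 9, -14 are pairwise distinct  ✔
2. a7 = 9, a2 = 8; 9 > 8  ✔
3. a5 + a4 = 5; 5 mod 7 = 5  ✔
4. a8 * a1 = 1 * 0 = 0, not -3  ✘
5. a4 + a2 = 8 + 8 = 16  ✔
6. 5a7 + 4a3 = 5(9) + 4(-14) = -11, not -14  ✘
7. a3 + a4 + a2 = -14 + 8 + 8 = 2  ✔
8. a1 + a2 = 0 + 8 = 8  ✔
9. a1 = 0 is even  ✔
10. a8 = 1, a4 = 8; 1 < 8  ✔

Constraints 4 and 6 are violated.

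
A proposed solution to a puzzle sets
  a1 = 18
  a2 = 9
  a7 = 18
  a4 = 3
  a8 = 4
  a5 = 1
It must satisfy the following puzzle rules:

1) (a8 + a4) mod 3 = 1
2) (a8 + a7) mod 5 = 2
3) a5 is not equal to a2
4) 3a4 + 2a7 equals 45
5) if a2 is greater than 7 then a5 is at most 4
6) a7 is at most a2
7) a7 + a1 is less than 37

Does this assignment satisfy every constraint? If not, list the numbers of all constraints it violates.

1) a8 + a4 = 7; 7 mod 3 = 1  OK
2) a8 + a7 = 22; 22 mod 5 = 2  OK
3) a5 = 1, a2 = 9; distinct  OK
4) 3a4 + 2a7 = 3(3) + 2(18) = 45  OK
5) a2 = 9 > 7, so we need a5 ≤ 4; a5 = 1 ≤ 4  OK
6) a7 = 18, a2 = 9; 18 > 9 (want ≤)  FAIL
7) a7 + a1 = 18 + 18 = 36; 36 < 37  OK

Constraint 6 does not hold.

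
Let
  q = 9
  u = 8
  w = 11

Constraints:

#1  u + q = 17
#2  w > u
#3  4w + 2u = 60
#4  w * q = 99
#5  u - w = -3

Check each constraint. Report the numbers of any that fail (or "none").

No violations.

#1 u + q = 8 + 9 = 17 — satisfied.
#2 w = 11, u = 8; 11 > 8 — satisfied.
#3 4w + 2u = 4(11) + 2(8) = 60 — satisfied.
#4 w * q = 11 * 9 = 99 — satisfied.
#5 u - w = 8 - 11 = -3 — satisfied.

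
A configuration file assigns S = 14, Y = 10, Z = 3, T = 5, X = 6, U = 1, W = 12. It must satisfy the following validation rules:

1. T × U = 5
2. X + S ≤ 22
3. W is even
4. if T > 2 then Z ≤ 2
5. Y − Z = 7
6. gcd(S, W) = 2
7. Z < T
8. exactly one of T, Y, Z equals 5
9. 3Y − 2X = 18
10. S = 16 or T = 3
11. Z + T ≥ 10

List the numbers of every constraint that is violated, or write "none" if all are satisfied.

1. T × U = 5 × 1 = 5 — holds.
2. X + S = 6 + 14 = 20; 20 ≤ 22 — holds.
3. W = 12 is even — holds.
4. T = 5 > 2, so we need Z ≤ 2; but Z = 3 > 2 — does not hold.
5. Y − Z = 10 − 3 = 7 — holds.
6. gcd(14, 12) = 2 — holds.
7. Z = 3, T = 5; 3 < 5 — holds.
8. T=5, Y=10, Z=3; 1 of them equals 5 — holds.
9. 3Y − 2X = 3(10) − 2(6) = 18 — holds.
10. S = 14 ≠ 16 and T = 5 ≠ 3; both disjuncts false — does not hold.
11. Z + T = 3 + 5 = 8; 8 < 10, bound 10 not met — does not hold.

The assignment fails constraints 4, 10, 11.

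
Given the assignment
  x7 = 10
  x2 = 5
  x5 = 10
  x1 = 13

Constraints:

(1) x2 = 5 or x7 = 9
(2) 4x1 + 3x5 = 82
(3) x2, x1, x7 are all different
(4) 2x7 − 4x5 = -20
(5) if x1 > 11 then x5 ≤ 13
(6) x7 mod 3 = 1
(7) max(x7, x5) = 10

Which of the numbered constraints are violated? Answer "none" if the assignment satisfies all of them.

Yes — all constraints hold.

(1) x2 = 5 = 5 (first disjunct)  ✔
(2) 4x1 + 3x5 = 4(13) + 3(10) = 82  ✔
(3) values 5, 13, 10 are pairwise distinct  ✔
(4) 2x7 − 4x5 = 2(10) − 4(10) = -20  ✔
(5) x1 = 13 > 11, so we need x5 ≤ 13; x5 = 10 ≤ 13  ✔
(6) 10 mod 3 = 1  ✔
(7) max(10, 10) = 10  ✔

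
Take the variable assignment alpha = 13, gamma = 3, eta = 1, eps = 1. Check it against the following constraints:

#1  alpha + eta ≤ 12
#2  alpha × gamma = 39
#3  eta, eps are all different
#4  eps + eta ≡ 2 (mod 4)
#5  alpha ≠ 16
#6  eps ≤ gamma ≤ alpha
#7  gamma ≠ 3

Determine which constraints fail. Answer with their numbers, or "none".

#1 alpha + eta = 13 + 1 = 14; 14 > 12, bound 12 not met  fails
#2 alpha × gamma = 13 × 3 = 39  holds
#3 eta = eps = 1, not all different  fails
#4 eps + eta = 2; 2 mod 4 = 2  holds
#5 alpha = 13, and 13 ≠ 16  holds
#6 values 1 ≤ 3 ≤ 13  holds
#7 gamma = 3, but 3 is required to differ  fails

The assignment fails constraints 1, 3, and 7.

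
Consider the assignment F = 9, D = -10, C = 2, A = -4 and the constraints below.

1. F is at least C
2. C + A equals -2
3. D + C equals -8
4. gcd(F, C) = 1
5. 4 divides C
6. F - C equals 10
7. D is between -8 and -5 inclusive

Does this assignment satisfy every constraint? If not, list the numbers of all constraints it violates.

The assignment fails constraints 5, 6, and 7.

1. F = 9, C = 2; 9 ≥ 2 — holds.
2. C + A = 2 + (-4) = -2 — holds.
3. D + C = -10 + 2 = -8 — holds.
4. gcd(9, 2) = 1 — holds.
5. 2 = 4*0 + 2, so 4 does not divide 2 — fails.
6. F - C = 9 - 2 = 7, not 10 — fails.
7. D = -10 is outside [-8, -5] — fails.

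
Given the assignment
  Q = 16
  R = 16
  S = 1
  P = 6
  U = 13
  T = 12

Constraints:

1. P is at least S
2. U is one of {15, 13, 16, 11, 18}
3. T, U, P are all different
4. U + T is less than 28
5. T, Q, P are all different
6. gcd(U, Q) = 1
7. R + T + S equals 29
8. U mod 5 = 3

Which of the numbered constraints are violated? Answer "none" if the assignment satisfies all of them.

The assignment satisfies every constraint.

1. P = 6, S = 1; 6 ≥ 1 — holds.
2. U = 13 is in {15, 13, 16, 11, 18} — holds.
3. values 12, 13, 6 are pairwise distinct — holds.
4. U + T = 13 + 12 = 25; 25 < 28 — holds.
5. values 12, 16, 6 are pairwise distinct — holds.
6. gcd(13, 16) = 1 — holds.
7. R + T + S = 16 + 12 + 1 = 29 — holds.
8. 13 mod 5 = 3 — holds.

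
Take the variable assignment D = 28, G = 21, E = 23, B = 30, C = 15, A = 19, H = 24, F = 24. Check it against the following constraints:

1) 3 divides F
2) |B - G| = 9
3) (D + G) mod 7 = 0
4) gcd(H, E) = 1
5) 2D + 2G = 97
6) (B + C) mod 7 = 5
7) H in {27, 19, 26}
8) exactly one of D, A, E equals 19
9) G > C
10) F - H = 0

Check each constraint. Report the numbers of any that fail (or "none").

1) 24 / 3 = 8, so 3 divides 24  OK
2) |30 - 21| = 9  OK
3) D + G = 49; 49 mod 7 = 0  OK
4) gcd(24, 23) = 1  OK
5) 2D + 2G = 2(28) + 2(21) = 98, not 97  FAIL
6) B + C = 45; 45 mod 7 = 3, not 5  FAIL
7) H = 24 is not in {27, 19, 26}  FAIL
8) D=28, A=19, E=23; 1 of them equals 19  OK
9) G = 21, C = 15; 21 > 15  OK
10) F - H = 24 - 24 = 0  OK

The assignment fails constraints 5, 6, and 7.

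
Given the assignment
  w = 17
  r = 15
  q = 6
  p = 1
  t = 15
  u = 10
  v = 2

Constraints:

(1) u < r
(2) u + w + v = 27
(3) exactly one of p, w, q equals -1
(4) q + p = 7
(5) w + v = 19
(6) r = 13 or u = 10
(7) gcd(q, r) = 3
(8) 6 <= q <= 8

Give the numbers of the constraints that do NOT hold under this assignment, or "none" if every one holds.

(1) u = 10, r = 15; 10 < 15  ✔
(2) u + w + v = 10 + 17 + 2 = 29, not 27  ✘
(3) p=1, w=17, q=6; 0 of them equal -1, not exactly one  ✘
(4) q + p = 6 + 1 = 7  ✔
(5) w + v = 17 + 2 = 19  ✔
(6) r = 15 ≠ 13, but u = 10 = 10 (second disjunct)  ✔
(7) gcd(6, 15) = 3  ✔
(8) q = 6 lies in [6, 8]  ✔

Violated: 2, 3.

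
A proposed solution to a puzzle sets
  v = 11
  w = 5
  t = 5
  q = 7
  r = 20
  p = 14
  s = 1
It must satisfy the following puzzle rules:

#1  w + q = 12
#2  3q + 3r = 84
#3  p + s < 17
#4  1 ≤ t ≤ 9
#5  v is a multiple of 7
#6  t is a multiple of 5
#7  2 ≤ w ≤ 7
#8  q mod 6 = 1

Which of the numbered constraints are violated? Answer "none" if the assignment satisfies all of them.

#1 w + q = 5 + 7 = 12  OK
#2 3q + 3r = 3(7) + 3(20) = 81, not 84  FAIL
#3 p + s = 14 + 1 = 15; 15 < 17  OK
#4 t = 5 lies in [1, 9]  OK
#5 11 = 7×1 + 4, so 7 does not divide 11  FAIL
#6 5 / 5 = 1, so 5 divides 5  OK
#7 w = 5 lies in [2, 7]  OK
#8 7 mod 6 = 1  OK

Constraints 2, 5 are violated.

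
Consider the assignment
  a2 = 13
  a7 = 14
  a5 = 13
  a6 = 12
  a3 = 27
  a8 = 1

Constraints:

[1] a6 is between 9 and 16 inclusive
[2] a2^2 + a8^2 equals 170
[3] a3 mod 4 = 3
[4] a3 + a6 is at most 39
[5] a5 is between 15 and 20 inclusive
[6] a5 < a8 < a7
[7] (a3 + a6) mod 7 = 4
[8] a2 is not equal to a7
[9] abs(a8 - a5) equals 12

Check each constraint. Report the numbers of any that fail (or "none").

No — constraints 5, 6 are not satisfied.

[1] a6 = 12 lies in [9, 16]  holds
[2] a2^2 + a8^2 = 13^2 + 1^2 = 169 + 1 = 170  holds
[3] 27 mod 4 = 3  holds
[4] a3 + a6 = 27 + 12 = 39; 39 ≤ 39  holds
[5] a5 = 13 is outside [15, 20]  fails
[6] values 13, 1, 14; a5 = 13 is not < a8 = 1  fails
[7] a3 + a6 = 39; 39 mod 7 = 4  holds
[8] a2 = 13, a7 = 14; distinct  holds
[9] abs(1 - 13) = 12  holds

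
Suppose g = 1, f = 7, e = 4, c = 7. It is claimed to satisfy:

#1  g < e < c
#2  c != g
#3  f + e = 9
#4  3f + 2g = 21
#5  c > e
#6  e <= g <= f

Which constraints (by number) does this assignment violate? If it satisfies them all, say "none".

#1 values 1 < 4 < 7 — holds.
#2 c = 7, g = 1; distinct — holds.
#3 f + e = 7 + 4 = 11, not 9 — does not hold.
#4 3f + 2g = 3(7) + 2(1) = 23, not 21 — does not hold.
#5 c = 7, e = 4; 7 > 4 — holds.
#6 values 4, 1, 7; e = 4 is not <= g = 1 — does not hold.

Violated: 3, 4, and 6.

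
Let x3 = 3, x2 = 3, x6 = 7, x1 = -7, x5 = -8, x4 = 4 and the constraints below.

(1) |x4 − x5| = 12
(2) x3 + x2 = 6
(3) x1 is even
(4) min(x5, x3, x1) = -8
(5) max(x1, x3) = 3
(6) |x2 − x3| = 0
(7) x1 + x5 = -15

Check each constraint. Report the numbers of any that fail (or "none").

(1) |4 − (-8)| = 12 — holds.
(2) x3 + x2 = 3 + 3 = 6 — holds.
(3) x1 = -7 is odd — fails.
(4) min(-8, 3, -7) = -8 — holds.
(5) max(-7, 3) = 3 — holds.
(6) |3 − 3| = 0 — holds.
(7) x1 + x5 = -7 + (-8) = -15 — holds.

Constraint 3 does not hold.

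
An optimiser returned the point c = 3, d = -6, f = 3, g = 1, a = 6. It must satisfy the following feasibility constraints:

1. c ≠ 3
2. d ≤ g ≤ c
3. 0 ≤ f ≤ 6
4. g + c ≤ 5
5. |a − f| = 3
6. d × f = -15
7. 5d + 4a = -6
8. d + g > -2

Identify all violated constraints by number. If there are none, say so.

1. c = 3, but 3 is required to differ — violated.
2. values -6 ≤ 1 ≤ 3 — OK.
3. f = 3 lies in [0, 6] — OK.
4. g + c = 1 + 3 = 4; 4 ≤ 5 — OK.
5. |6 − 3| = 3 — OK.
6. d × f = -6 × 3 = -18, not -15 — violated.
7. 5d + 4a = 5(-6) + 4(6) = -6 — OK.
8. d + g = -6 + 1 = -5; -5 ≤ -2, bound -2 not met — violated.

Violated: 1, 6, and 8.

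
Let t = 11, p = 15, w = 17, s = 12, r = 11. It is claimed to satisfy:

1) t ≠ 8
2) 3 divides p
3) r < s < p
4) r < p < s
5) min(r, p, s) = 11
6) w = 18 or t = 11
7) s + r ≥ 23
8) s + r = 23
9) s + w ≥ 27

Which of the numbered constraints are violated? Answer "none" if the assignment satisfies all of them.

No — constraint 4 is not satisfied.

1) t = 11, and 11 ≠ 8 — holds.
2) 15 / 3 = 5, so 3 divides 15 — holds.
3) values 11 < 12 < 15 — holds.
4) values 11, 15, 12; p = 15 is not < s = 12 — fails.
5) min(11, 15, 12) = 11 — holds.
6) w = 17 ≠ 18, but t = 11 = 11 (second disjunct) — holds.
7) s + r = 12 + 11 = 23; 23 ≥ 23 — holds.
8) s + r = 12 + 11 = 23 — holds.
9) s + w = 12 + 17 = 29; 29 ≥ 27 — holds.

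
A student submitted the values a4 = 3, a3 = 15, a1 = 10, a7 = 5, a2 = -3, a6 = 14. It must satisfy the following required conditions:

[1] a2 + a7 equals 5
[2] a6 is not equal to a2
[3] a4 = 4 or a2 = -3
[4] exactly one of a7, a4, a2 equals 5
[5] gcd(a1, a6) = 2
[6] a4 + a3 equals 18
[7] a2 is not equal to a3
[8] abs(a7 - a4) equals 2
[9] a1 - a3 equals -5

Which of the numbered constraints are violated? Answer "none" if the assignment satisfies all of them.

Violated: 1.

[1] a2 + a7 = -3 + 5 = 2, not 5  FAIL
[2] a6 = 14, a2 = -3; distinct  OK
[3] a4 = 3 ≠ 4, but a2 = -3 = -3 (second disjunct)  OK
[4] a7=5, a4=3, a2=-3; 1 of them equals 5  OK
[5] gcd(10, 14) = 2  OK
[6] a4 + a3 = 3 + 15 = 18  OK
[7] a2 = -3, a3 = 15; distinct  OK
[8] abs(5 - 3) = 2  OK
[9] a1 - a3 = 10 - 15 = -5  OK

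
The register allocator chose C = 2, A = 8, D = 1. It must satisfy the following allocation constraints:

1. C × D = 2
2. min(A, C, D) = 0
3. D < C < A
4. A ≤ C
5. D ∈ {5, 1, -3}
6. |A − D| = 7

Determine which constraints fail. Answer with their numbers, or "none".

Violated: 2 and 4.

1. C × D = 2 × 1 = 2 — satisfied.
2. min(8, 2, 1) = 1, not 0 — violated.
3. values 1 < 2 < 8 — satisfied.
4. A = 8, C = 2; 8 > 2 (want ≤) — violated.
5. D = 1 is in {5, 1, -3} — satisfied.
6. |8 − 1| = 7 — satisfied.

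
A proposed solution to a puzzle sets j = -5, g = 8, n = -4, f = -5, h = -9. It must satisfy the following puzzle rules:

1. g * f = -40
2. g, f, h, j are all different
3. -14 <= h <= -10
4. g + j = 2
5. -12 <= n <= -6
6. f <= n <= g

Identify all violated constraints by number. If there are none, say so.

The assignment fails constraints 2, 3, 4, 5.

1. g * f = 8 * (-5) = -40  ✔
2. f = j = -5, not all different  ✘
3. h = -9 is outside [-14, -10]  ✘
4. g + j = 8 + (-5) = 3, not 2  ✘
5. n = -4 is outside [-12, -6]  ✘
6. values -5 <= -4 <= 8  ✔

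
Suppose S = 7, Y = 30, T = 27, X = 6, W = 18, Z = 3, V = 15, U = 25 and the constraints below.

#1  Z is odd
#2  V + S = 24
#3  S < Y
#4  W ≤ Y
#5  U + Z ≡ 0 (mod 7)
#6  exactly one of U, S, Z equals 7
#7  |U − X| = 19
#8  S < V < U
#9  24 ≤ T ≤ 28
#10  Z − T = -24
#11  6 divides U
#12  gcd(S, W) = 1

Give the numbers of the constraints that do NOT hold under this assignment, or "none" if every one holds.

#1 Z = 3 is odd — holds.
#2 V + S = 15 + 7 = 22, not 24 — fails.
#3 S = 7, Y = 30; 7 < 30 — holds.
#4 W = 18, Y = 30; 18 ≤ 30 — holds.
#5 U + Z = 28; 28 mod 7 = 0 — holds.
#6 U=25, S=7, Z=3; 1 of them equals 7 — holds.
#7 |25 − 6| = 19 — holds.
#8 values 7 < 15 < 25 — holds.
#9 T = 27 lies in [24, 28] — holds.
#10 Z − T = 3 − 27 = -24 — holds.
#11 25 = 6×4 + 1, so 6 does not divide 25 — fails.
#12 gcd(7, 18) = 1 — holds.

No — constraints 2 and 11 are not satisfied.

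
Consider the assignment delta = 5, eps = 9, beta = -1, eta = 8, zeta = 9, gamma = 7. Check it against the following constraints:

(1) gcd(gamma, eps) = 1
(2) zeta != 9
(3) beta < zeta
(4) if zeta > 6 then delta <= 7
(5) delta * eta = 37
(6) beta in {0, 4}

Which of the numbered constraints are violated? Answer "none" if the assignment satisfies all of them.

(1) gcd(7, 9) = 1 — holds.
(2) zeta = 9, but 9 is required to differ — does not hold.
(3) beta = -1, zeta = 9; -1 < 9 — holds.
(4) zeta = 9 > 6, so we need delta ≤ 7; delta = 5 ≤ 7 — holds.
(5) delta * eta = 5 * 8 = 40, not 37 — does not hold.
(6) beta = -1 is not in {0, 4} — does not hold.

The assignment fails constraints 2, 5, 6.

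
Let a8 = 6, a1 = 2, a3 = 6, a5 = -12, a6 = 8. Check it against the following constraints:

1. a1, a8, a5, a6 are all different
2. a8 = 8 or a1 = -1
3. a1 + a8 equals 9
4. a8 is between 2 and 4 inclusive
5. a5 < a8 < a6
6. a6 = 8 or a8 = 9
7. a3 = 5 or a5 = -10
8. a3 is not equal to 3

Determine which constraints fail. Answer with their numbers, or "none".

1. values 2, 6, -12, 8 are pairwise distinct  true
2. a8 = 6 ≠ 8 and a1 = 2 ≠ -1; both disjuncts false  false
3. a1 + a8 = 2 + 6 = 8, not 9  false
4. a8 = 6 is outside [2, 4]  false
5. values -12 < 6 < 8  true
6. a6 = 8 = 8 (first disjunct)  true
7. a3 = 6 ≠ 5 and a5 = -12 ≠ -10; both disjuncts false  false
8. a3 = 6, and 6 ≠ 3  true

Violated: 2, 3, 4, and 7.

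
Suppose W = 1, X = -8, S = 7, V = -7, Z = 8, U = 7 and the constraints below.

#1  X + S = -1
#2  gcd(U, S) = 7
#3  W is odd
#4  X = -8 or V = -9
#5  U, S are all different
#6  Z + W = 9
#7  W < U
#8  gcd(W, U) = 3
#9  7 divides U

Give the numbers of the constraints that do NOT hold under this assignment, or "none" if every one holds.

Constraints 5, 8 do not hold.

#1 X + S = -8 + 7 = -1  holds
#2 gcd(7, 7) = 7  holds
#3 W = 1 is odd  holds
#4 X = -8 = -8 (first disjunct)  holds
#5 U = S = 7, not all different  fails
#6 Z + W = 8 + 1 = 9  holds
#7 W = 1, U = 7; 1 < 7  holds
#8 gcd(1, 7) = 1, not 3  fails
#9 7 / 7 = 1, so 7 divides 7  holds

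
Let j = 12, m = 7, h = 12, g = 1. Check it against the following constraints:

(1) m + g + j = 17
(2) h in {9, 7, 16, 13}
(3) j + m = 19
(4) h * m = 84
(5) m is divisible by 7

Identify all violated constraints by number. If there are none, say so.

(1) m + g + j = 7 + 1 + 12 = 20, not 17  FAIL
(2) h = 12 is not in {9, 7, 16, 13}  FAIL
(3) j + m = 12 + 7 = 19  OK
(4) h * m = 12 * 7 = 84  OK
(5) 7 / 7 = 1, so 7 divides 7  OK

Constraints 1, 2 do not hold.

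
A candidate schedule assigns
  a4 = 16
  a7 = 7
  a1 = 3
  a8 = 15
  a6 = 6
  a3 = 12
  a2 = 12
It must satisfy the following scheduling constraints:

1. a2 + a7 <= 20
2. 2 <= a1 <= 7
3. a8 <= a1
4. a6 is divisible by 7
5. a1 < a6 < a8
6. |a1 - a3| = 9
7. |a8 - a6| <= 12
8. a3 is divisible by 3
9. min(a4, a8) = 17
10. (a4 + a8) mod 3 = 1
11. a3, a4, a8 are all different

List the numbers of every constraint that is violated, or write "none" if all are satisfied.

Constraints 3, 4, 9 do not hold.

1. a2 + a7 = 12 + 7 = 19; 19 ≤ 20  holds
2. a1 = 3 lies in [2, 7]  holds
3. a8 = 15, a1 = 3; 15 > 3 (want ≤)  fails
4. 6 = 7*0 + 6, so 7 does not divide 6  fails
5. values 3 < 6 < 15  holds
6. |3 - 12| = 9  holds
7. |15 - 6| = 9; 9 ≤ 12  holds
8. 12 / 3 = 4, so 3 divides 12  holds
9. min(16, 15) = 15, not 17  fails
10. a4 + a8 = 31; 31 mod 3 = 1  holds
11. values 12, 16, 15 are pairwise distinct  holds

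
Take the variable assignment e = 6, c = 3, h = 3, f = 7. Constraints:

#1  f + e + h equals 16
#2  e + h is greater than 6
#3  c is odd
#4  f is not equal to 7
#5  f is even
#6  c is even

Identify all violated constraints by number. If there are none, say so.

Violated: 4, 5, and 6.

#1 f + e + h = 7 + 6 + 3 = 16 — holds.
#2 e + h = 6 + 3 = 9; 9 > 6 — holds.
#3 c = 3 is odd — holds.
#4 f = 7, but 7 is required to differ — does not hold.
#5 f = 7 is odd — does not hold.
#6 c = 3 is odd — does not hold.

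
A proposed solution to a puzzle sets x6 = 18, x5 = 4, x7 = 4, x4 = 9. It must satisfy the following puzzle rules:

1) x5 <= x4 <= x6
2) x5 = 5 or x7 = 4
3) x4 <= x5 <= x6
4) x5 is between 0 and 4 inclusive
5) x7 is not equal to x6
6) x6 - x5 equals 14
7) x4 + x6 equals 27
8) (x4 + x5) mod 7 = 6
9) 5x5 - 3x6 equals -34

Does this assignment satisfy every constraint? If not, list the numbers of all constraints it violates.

The assignment fails constraint 3.

1) values 4 <= 9 <= 18  yes
2) x5 = 4 ≠ 5, but x7 = 4 = 4 (second disjunct)  yes
3) values 9, 4, 18; x4 = 9 is not <= x5 = 4  no
4) x5 = 4 lies in [0, 4]  yes
5) x7 = 4, x6 = 18; distinct  yes
6) x6 - x5 = 18 - 4 = 14  yes
7) x4 + x6 = 9 + 18 = 27  yes
8) x4 + x5 = 13; 13 mod 7 = 6  yes
9) 5x5 - 3x6 = 5(4) - 3(18) = -34  yes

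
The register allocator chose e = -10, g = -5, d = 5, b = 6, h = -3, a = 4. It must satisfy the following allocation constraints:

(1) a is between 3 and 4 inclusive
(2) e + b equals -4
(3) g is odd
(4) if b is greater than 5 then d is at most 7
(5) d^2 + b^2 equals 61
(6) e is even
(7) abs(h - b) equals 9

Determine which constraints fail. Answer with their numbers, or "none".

The assignment satisfies every constraint.

(1) a = 4 lies in [3, 4]  ✓
(2) e + b = -10 + 6 = -4  ✓
(3) g = -5 is odd  ✓
(4) b = 6 > 5, so we need d ≤ 7; d = 5 ≤ 7  ✓
(5) d^2 + b^2 = 5^2 + 6^2 = 25 + 36 = 61  ✓
(6) e = -10 is even  ✓
(7) abs(-3 - 6) = 9  ✓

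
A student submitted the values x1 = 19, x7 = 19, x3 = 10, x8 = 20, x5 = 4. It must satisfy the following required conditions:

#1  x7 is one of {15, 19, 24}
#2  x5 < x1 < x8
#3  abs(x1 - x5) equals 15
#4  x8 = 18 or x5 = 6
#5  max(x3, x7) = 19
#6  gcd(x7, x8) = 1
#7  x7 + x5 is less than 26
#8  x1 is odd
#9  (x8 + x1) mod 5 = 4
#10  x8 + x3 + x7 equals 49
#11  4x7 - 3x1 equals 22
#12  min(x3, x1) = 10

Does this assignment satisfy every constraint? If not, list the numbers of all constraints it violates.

Constraints 4 and 11 do not hold.

#1 x7 = 19 is in {15, 19, 24}  ✓
#2 values 4 < 19 < 20  ✓
#3 abs(19 - 4) = 15  ✓
#4 x8 = 20 ≠ 18 and x5 = 4 ≠ 6; both disjuncts false  ✗
#5 max(10, 19) = 19  ✓
#6 gcd(19, 20) = 1  ✓
#7 x7 + x5 = 19 + 4 = 23; 23 < 26  ✓
#8 x1 = 19 is odd  ✓
#9 x8 + x1 = 39; 39 mod 5 = 4  ✓
#10 x8 + x3 + x7 = 20 + 10 + 19 = 49  ✓
#11 4x7 - 3x1 = 4(19) - 3(19) = 19, not 22  ✗
#12 min(10, 19) = 10  ✓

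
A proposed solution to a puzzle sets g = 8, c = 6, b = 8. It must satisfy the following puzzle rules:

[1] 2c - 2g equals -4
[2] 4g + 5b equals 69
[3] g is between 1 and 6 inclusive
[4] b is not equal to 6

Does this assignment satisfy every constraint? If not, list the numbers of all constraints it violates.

Constraints 2 and 3 are violated.

[1] 2c - 2g = 2(6) - 2(8) = -4 — OK.
[2] 4g + 5b = 4(8) + 5(8) = 72, not 69 — violated.
[3] g = 8 is outside [1, 6] — violated.
[4] b = 8, and 8 ≠ 6 — OK.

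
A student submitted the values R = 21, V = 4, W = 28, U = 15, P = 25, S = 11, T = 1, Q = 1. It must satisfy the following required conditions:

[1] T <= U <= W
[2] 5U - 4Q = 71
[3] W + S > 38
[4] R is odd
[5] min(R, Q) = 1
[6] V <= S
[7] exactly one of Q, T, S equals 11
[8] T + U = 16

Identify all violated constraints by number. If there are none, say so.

[1] values 1 <= 15 <= 28  OK
[2] 5U - 4Q = 5(15) - 4(1) = 71  OK
[3] W + S = 28 + 11 = 39; 39 > 38  OK
[4] R = 21 is odd  OK
[5] min(21, 1) = 1  OK
[6] V = 4, S = 11; 4 ≤ 11  OK
[7] Q=1, T=1, S=11; 1 of them equals 11  OK
[8] T + U = 1 + 15 = 16  OK

None — every constraint holds.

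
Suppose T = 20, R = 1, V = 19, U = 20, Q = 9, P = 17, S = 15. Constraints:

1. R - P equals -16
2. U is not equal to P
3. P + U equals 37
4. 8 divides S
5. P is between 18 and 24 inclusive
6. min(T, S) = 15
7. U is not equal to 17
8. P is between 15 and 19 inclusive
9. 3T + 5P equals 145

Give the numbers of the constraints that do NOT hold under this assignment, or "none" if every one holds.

1. R - P = 1 - 17 = -16  ✔
2. U = 20, P = 17; distinct  ✔
3. P + U = 17 + 20 = 37  ✔
4. 15 = 8*1 + 7, so 8 does not divide 15  ✘
5. P = 17 is outside [18, 24]  ✘
6. min(20, 15) = 15  ✔
7. U = 20, and 20 ≠ 17  ✔
8. P = 17 lies in [15, 19]  ✔
9. 3T + 5P = 3(20) + 5(17) = 145  ✔

The assignment fails constraints 4 and 5.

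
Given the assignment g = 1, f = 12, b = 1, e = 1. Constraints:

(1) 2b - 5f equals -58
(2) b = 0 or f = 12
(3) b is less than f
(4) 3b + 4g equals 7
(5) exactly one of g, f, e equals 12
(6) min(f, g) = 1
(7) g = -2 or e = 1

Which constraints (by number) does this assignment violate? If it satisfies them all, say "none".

Yes — all constraints hold.

(1) 2b - 5f = 2(1) - 5(12) = -58 — holds.
(2) b = 1 ≠ 0, but f = 12 = 12 (second disjunct) — holds.
(3) b = 1, f = 12; 1 < 12 — holds.
(4) 3b + 4g = 3(1) + 4(1) = 7 — holds.
(5) g=1, f=12, e=1; 1 of them equals 12 — holds.
(6) min(12, 1) = 1 — holds.
(7) g = 1 ≠ -2, but e = 1 = 1 (second disjunct) — holds.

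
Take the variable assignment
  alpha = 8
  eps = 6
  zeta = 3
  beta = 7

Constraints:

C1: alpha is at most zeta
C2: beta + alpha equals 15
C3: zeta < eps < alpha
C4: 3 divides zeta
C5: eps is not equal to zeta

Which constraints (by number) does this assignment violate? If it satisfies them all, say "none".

C1: alpha = 8, zeta = 3; 8 > 3 (want ≤)  no
C2: beta + alpha = 7 + 8 = 15  yes
C3: values 3 < 6 < 8  yes
C4: 3 / 3 = 1, so 3 divides 3  yes
C5: eps = 6, zeta = 3; distinct  yes

Constraint 1 does not hold.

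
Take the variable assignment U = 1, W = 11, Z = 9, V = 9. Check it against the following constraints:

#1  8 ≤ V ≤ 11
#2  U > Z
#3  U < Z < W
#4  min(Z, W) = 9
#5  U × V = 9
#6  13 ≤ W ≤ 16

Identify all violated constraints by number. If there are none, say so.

No — constraints 2 and 6 are not satisfied.

#1 V = 9 lies in [8, 11]  ✔
#2 U = 1, Z = 9; 1 ≤ 9 (want >)  ✘
#3 values 1 < 9 < 11  ✔
#4 min(9, 11) = 9  ✔
#5 U × V = 1 × 9 = 9  ✔
#6 W = 11 is outside [13, 16]  ✘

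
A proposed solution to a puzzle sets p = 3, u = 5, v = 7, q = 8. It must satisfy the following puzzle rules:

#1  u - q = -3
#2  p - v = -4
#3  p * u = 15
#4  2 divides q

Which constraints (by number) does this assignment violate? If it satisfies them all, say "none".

Yes — all constraints hold.

#1 u - q = 5 - 8 = -3 — satisfied.
#2 p - v = 3 - 7 = -4 — satisfied.
#3 p * u = 3 * 5 = 15 — satisfied.
#4 8 / 2 = 4, so 2 divides 8 — satisfied.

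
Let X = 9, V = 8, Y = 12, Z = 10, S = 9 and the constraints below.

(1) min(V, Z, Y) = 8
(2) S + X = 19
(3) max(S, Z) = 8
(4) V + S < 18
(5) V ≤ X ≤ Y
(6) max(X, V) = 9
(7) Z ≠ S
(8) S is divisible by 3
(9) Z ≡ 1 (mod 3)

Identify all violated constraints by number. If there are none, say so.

(1) min(8, 10, 12) = 8 — holds.
(2) S + X = 9 + 9 = 18, not 19 — does not hold.
(3) max(9, 10) = 10, not 8 — does not hold.
(4) V + S = 8 + 9 = 17; 17 < 18 — holds.
(5) values 8 ≤ 9 ≤ 12 — holds.
(6) max(9, 8) = 9 — holds.
(7) Z = 10, S = 9; distinct — holds.
(8) 9 / 3 = 3, so 3 divides 9 — holds.
(9) 10 mod 3 = 1 — holds.

Constraints 2 and 3 do not hold.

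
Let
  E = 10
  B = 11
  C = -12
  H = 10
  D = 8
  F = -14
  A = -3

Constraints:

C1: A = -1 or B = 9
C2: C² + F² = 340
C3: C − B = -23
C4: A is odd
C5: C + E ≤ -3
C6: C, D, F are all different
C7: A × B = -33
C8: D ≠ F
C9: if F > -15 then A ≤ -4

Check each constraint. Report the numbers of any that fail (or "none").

No — constraints 1, 5, 9 are not satisfied.

C1: A = -3 ≠ -1 and B = 11 ≠ 9; both disjuncts false — violated.
C2: C² + F² = (-12)² + (-14)² = 144 + 196 = 340 — satisfied.
C3: C − B = -12 − 11 = -23 — satisfied.
C4: A = -3 is odd — satisfied.
C5: C + E = -12 + 10 = -2; -2 > -3, bound -3 not met — violated.
C6: values -12, 8, -14 are pairwise distinct — satisfied.
C7: A × B = -3 × 11 = -33 — satisfied.
C8: D = 8, F = -14; distinct — satisfied.
C9: F = -14 > -15, so we need A ≤ -4; but A = -3 > -4 — violated.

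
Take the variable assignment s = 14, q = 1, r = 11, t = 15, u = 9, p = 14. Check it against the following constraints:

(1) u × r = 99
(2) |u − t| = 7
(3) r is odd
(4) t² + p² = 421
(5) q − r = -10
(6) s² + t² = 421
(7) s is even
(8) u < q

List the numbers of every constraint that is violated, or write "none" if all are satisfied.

(1) u × r = 9 × 11 = 99 — holds.
(2) |9 − 15| = 6, not 7 — does not hold.
(3) r = 11 is odd — holds.
(4) t² + p² = 15² + 14² = 225 + 196 = 421 — holds.
(5) q − r = 1 − 11 = -10 — holds.
(6) s² + t² = 14² + 15² = 196 + 225 = 421 — holds.
(7) s = 14 is even — holds.
(8) u = 9, q = 1; 9 ≥ 1 (want <) — does not hold.

Constraints 2 and 8 are violated.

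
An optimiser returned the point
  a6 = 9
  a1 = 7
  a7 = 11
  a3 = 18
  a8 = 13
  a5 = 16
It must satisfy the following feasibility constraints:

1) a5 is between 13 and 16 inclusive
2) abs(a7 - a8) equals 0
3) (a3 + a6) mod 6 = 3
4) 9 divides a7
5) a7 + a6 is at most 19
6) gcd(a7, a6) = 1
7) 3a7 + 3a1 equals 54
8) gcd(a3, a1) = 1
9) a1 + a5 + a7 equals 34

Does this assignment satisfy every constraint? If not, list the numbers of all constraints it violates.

No — constraints 2, 4, and 5 are not satisfied.

1) a5 = 16 lies in [13, 16] — holds.
2) abs(11 - 13) = 2, not 0 — fails.
3) a3 + a6 = 27; 27 mod 6 = 3 — holds.
4) 11 = 9*1 + 2, so 9 does not divide 11 — fails.
5) a7 + a6 = 11 + 9 = 20; 20 > 19, bound 19 not met — fails.
6) gcd(11, 9) = 1 — holds.
7) 3a7 + 3a1 = 3(11) + 3(7) = 54 — holds.
8) gcd(18, 7) = 1 — holds.
9) a1 + a5 + a7 = 7 + 16 + 11 = 34 — holds.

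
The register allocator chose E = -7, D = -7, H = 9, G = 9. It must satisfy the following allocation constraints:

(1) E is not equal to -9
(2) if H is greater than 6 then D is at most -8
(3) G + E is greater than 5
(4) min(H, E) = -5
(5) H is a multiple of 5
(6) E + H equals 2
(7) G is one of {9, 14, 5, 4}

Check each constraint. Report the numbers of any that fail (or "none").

Constraints 2, 3, 4, and 5 are violated.

(1) E = -7, and -7 ≠ -9 — OK.
(2) H = 9 > 6, so we need D ≤ -8; but D = -7 > -8 — violated.
(3) G + E = 9 + (-7) = 2; 2 ≤ 5, bound 5 not met — violated.
(4) min(9, -7) = -7, not -5 — violated.
(5) 9 = 5*1 + 4, so 5 does not divide 9 — violated.
(6) E + H = -7 + 9 = 2 — OK.
(7) G = 9 is in {9, 14, 5, 4} — OK.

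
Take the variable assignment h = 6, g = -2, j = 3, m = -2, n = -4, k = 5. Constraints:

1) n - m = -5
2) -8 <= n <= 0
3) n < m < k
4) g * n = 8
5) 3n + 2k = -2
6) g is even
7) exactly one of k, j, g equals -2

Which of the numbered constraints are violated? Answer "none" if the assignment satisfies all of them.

No — constraint 1 is not satisfied.

1) n - m = -4 - (-2) = -2, not -5  fails
2) n = -4 lies in [-8, 0]  holds
3) values -4 < -2 < 5  holds
4) g * n = -2 * (-4) = 8  holds
5) 3n + 2k = 3(-4) + 2(5) = -2  holds
6) g = -2 is even  holds
7) k=5, j=3, g=-2; 1 of them equals -2  holds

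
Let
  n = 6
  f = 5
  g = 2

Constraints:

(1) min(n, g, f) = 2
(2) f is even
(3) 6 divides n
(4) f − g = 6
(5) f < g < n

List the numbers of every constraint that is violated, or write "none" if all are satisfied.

The assignment fails constraints 2, 4, 5.

(1) min(6, 2, 5) = 2 — satisfied.
(2) f = 5 is odd — violated.
(3) 6 / 6 = 1, so 6 divides 6 — satisfied.
(4) f − g = 5 − 2 = 3, not 6 — violated.
(5) values 5, 2, 6; f = 5 is not < g = 2 — violated.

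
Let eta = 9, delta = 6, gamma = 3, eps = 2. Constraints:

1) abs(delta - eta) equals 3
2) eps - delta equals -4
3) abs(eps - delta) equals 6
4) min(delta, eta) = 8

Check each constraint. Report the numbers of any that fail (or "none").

1) abs(6 - 9) = 3  ✔
2) eps - delta = 2 - 6 = -4  ✔
3) abs(2 - 6) = 4, not 6  ✘
4) min(6, 9) = 6, not 8  ✘

Violated: 3, 4.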